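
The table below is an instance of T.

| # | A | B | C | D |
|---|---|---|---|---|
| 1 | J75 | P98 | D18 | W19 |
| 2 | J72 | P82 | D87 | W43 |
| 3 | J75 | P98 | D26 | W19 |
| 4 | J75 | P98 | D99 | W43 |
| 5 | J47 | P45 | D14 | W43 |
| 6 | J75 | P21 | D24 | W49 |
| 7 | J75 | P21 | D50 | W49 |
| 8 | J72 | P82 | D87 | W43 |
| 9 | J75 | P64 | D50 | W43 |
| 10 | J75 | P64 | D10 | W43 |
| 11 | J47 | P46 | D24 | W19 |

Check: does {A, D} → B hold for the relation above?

(A=J75, D=W19): rows 1, 3 → B = P98, P98 ✓
(A=J72, D=W43): rows 2, 8 → B = P82, P82 ✓
(A=J75, D=W43): rows 4, 9, 10 → B takes values {P98, P64} — violation
(A=J47, D=W43): row 5 → B = P45 ✓
(A=J75, D=W49): rows 6, 7 → B = P21, P21 ✓
(A=J47, D=W19): row 11 → B = P46 ✓
Two rows agree on {A, D} but differ on B, so {A, D} → B does not hold.

No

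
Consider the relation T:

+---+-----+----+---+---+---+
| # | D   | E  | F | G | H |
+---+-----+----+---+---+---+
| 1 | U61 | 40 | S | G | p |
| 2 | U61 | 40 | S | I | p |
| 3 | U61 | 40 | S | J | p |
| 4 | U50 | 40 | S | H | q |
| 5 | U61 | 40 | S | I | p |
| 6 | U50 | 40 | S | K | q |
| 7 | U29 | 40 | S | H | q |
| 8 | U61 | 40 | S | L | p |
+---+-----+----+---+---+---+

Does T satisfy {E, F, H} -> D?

(E=40, F=S, H=p): rows 1, 2, 3, 5, 8 → D = U61, U61, U61, U61, U61 ✓
(E=40, F=S, H=q): rows 4, 6, 7 → D takes values {U50, U29} — violation
Two rows agree on {E, F, H} but differ on D, so {E, F, H} -> D does not hold.

No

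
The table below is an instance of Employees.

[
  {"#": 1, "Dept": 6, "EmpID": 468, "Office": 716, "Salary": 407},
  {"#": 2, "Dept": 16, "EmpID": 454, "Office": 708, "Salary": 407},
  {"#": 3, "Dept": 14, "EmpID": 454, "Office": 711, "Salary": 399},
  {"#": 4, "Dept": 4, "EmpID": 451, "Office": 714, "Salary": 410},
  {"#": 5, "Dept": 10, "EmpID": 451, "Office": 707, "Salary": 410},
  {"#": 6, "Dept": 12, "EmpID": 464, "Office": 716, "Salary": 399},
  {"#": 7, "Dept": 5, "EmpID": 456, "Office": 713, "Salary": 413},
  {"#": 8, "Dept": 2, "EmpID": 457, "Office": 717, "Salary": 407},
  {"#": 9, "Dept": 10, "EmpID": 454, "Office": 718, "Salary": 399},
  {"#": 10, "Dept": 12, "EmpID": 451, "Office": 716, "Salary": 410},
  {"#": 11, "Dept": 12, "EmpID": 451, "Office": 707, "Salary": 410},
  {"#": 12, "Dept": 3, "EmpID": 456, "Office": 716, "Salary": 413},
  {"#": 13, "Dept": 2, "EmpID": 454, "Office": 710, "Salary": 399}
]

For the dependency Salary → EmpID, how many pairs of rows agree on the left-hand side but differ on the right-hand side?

6

Salary=407: violating pairs (1,2), (1,8), (2,8) — 3 pairs.
Salary=399: violating pairs (3,6), (6,9), (6,13) — 3 pairs.
Salary=410: all 4 rows agree on EmpID — 0 pairs.
Salary=413: all 2 rows agree on EmpID — 0 pairs.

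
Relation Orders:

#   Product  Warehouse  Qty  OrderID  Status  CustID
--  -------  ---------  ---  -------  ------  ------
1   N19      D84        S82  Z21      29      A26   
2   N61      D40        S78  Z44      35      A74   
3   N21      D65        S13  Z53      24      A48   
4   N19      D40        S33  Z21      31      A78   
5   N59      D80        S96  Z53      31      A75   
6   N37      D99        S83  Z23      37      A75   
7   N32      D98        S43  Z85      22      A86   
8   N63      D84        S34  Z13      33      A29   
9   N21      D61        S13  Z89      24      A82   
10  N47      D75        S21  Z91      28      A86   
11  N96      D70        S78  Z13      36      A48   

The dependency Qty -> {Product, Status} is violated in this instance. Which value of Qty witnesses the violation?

Qty=S82: row 1 → {Product,Status} = (N19, 29) ✓
Qty=S78: rows 2, 11 → {Product,Status} takes values {(N61, 35), (N96, 36)} — violation
Qty=S13: rows 3, 9 → {Product,Status} = (N21, 24), (N21, 24) ✓
Qty=S33: row 4 → {Product,Status} = (N19, 31) ✓
Qty=S96: row 5 → {Product,Status} = (N59, 31) ✓
Qty=S83: row 6 → {Product,Status} = (N37, 37) ✓
Qty=S43: row 7 → {Product,Status} = (N32, 22) ✓
Qty=S34: row 8 → {Product,Status} = (N63, 33) ✓
Qty=S21: row 10 → {Product,Status} = (N47, 28) ✓
The only Qty value with inconsistent RHS is Qty=S78.

S78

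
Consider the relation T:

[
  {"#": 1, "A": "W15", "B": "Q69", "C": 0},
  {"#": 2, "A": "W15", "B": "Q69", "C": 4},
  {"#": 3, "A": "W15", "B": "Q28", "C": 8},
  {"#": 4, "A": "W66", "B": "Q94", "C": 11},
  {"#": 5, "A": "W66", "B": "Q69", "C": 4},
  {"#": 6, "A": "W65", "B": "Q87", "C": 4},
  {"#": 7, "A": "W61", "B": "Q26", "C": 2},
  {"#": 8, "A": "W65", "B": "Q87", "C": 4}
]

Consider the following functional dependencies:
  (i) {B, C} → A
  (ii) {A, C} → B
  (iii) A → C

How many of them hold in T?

(i) {B, C} → A: (B=Q69, C=4): rows 2, 5 → A takes values {W15, W66} — violation — fails.
(ii) {A, C} → B: every LHS value maps to a single RHS value — holds.
(iii) A → C: A=W15: rows 1, 2, 3 → C takes values {0, 4, 8} — violation; A=W66: rows 4, 5 → C takes values {11, 4} — violation — fails.
1 of the 3 dependencies holds.

1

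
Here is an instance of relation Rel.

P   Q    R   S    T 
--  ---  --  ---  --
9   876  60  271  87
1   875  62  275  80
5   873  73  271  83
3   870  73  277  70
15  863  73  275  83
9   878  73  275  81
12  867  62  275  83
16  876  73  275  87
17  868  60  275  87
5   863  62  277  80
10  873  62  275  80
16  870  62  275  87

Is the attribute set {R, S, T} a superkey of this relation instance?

Two distinct rows share (R=62, S=275, T=80), so {R, S, T} does not determine every attribute — not a superkey.

No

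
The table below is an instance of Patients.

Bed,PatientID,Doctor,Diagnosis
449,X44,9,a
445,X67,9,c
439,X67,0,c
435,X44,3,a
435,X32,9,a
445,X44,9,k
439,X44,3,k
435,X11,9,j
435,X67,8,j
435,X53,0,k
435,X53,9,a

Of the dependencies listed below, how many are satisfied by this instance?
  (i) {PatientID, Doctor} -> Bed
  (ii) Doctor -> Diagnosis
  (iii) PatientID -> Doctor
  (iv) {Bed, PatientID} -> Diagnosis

0

(i) {PatientID, Doctor} -> Bed: (PatientID=X44, Doctor=9): 2 rows → Bed takes values {449, 445} — violation; (PatientID=X44, Doctor=3): 2 rows → Bed takes values {435, 439} — violation — fails.
(ii) Doctor -> Diagnosis: Doctor=9: 6 rows → Diagnosis takes values {a, c, k, j} — violation; Doctor=0: 2 rows → Diagnosis takes values {c, k} — violation; Doctor=3: 2 rows → Diagnosis takes values {a, k} — violation — fails.
(iii) PatientID -> Doctor: PatientID=X44: 4 rows → Doctor takes values {9, 3} — violation; PatientID=X67: 3 rows → Doctor takes values {9, 0, 8} — violation; PatientID=X53: 2 rows → Doctor takes values {0, 9} — violation — fails.
(iv) {Bed, PatientID} -> Diagnosis: (Bed=435, PatientID=X53): 2 rows → Diagnosis takes values {k, a} — violation — fails.
None of the 4 dependencies hold.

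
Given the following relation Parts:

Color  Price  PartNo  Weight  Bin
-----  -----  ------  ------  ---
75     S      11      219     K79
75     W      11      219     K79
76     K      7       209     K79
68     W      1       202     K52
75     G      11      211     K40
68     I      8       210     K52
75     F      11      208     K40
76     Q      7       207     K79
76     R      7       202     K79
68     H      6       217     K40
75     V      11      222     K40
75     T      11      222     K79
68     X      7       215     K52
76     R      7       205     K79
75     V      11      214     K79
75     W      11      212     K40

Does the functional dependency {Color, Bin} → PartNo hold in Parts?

(Color=75, Bin=K79): 4 rows → PartNo = 11, 11, 11, 11 ✓
(Color=76, Bin=K79): 4 rows → PartNo = 7, 7, 7, 7 ✓
(Color=68, Bin=K52): 3 rows → PartNo takes values {1, 8, 7} — violation
(Color=75, Bin=K40): 4 rows → PartNo = 11, 11, 11, 11 ✓
(Color=68, Bin=K40): 1 row → PartNo = 6 ✓
Two rows agree on {Color, Bin} but differ on PartNo, so {Color, Bin} → PartNo does not hold.

No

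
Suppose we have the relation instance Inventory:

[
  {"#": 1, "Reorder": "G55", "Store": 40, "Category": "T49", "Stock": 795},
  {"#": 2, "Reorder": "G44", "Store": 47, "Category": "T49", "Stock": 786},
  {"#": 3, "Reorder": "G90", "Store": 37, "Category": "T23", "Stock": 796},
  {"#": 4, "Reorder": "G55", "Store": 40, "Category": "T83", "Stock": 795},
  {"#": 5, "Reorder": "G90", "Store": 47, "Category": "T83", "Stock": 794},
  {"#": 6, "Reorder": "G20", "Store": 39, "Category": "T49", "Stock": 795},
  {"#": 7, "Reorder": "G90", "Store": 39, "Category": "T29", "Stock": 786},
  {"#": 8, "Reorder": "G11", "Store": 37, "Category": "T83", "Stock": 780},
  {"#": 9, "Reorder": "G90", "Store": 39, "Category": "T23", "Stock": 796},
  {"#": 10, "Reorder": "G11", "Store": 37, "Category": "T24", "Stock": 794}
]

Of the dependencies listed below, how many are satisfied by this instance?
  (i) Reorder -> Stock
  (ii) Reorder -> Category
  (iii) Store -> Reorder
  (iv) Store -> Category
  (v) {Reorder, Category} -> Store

(i) Reorder -> Stock: Reorder=G90: rows 3, 5, 7, 9 → Stock takes values {796, 794, 786} — violation; Reorder=G11: rows 8, 10 → Stock takes values {780, 794} — violation — fails.
(ii) Reorder -> Category: Reorder=G55: rows 1, 4 → Category takes values {T49, T83} — violation; Reorder=G90: rows 3, 5, 7, 9 → Category takes values {T23, T83, T29} — violation; Reorder=G11: rows 8, 10 → Category takes values {T83, T24} — violation — fails.
(iii) Store -> Reorder: Store=47: rows 2, 5 → Reorder takes values {G44, G90} — violation; Store=37: rows 3, 8, 10 → Reorder takes values {G90, G11} — violation; Store=39: rows 6, 7, 9 → Reorder takes values {G20, G90} — violation — fails.
(iv) Store -> Category: Store=40: rows 1, 4 → Category takes values {T49, T83} — violation; Store=47: rows 2, 5 → Category takes values {T49, T83} — violation; Store=37: rows 3, 8, 10 → Category takes values {T23, T83, T24} — violation; Store=39: rows 6, 7, 9 → Category takes values {T49, T29, T23} — violation — fails.
(v) {Reorder, Category} -> Store: (Reorder=G90, Category=T23): rows 3, 9 → Store takes values {37, 39} — violation — fails.
None of the 5 dependencies hold.

0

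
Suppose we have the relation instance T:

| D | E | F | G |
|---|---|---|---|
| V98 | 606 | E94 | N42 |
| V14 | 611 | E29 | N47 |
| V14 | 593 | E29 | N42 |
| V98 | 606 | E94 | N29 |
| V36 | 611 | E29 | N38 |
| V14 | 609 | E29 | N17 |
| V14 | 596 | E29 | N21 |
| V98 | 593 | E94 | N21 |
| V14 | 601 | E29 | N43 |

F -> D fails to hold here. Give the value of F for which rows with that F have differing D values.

E29

F=E94: 3 rows → D = V98, V98, V98 ✓
F=E29: 6 rows → D takes values {V14, V36} — violation
The only F value with inconsistent D is F=E29.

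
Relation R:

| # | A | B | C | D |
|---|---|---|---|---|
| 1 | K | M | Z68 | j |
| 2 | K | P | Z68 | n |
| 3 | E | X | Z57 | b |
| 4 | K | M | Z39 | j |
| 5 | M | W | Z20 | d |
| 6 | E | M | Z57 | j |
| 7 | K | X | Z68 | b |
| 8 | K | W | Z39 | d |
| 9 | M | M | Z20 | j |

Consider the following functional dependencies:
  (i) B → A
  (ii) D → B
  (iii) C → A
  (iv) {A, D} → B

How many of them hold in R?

(i) B → A: B=M: rows 1, 4, 6, 9 → A takes values {K, E, M} — violation; B=X: rows 3, 7 → A takes values {E, K} — violation; B=W: rows 5, 8 → A takes values {M, K} — violation — fails.
(ii) D → B: every LHS value maps to a single RHS value — holds.
(iii) C → A: every LHS value maps to a single RHS value — holds.
(iv) {A, D} → B: every LHS value maps to a single RHS value — holds.
3 of the 4 dependencies hold.

3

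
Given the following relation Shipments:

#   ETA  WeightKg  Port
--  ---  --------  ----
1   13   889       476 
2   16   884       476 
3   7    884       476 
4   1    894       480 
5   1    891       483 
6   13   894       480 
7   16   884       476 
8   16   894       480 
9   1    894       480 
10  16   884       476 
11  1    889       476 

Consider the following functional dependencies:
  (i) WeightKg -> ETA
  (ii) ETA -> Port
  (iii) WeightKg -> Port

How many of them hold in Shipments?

(i) WeightKg -> ETA: WeightKg=889: rows 1, 11 → ETA takes values {13, 1} — violation; WeightKg=884: rows 2, 3, 7, 10 → ETA takes values {16, 7} — violation; WeightKg=894: rows 4, 6, 8, 9 → ETA takes values {1, 13, 16} — violation — fails.
(ii) ETA -> Port: ETA=13: rows 1, 6 → Port takes values {476, 480} — violation; ETA=16: rows 2, 7, 8, 10 → Port takes values {476, 480} — violation; ETA=1: rows 4, 5, 9, 11 → Port takes values {480, 483, 476} — violation — fails.
(iii) WeightKg -> Port: every LHS value maps to a single RHS value — holds.
1 of the 3 dependencies holds.

1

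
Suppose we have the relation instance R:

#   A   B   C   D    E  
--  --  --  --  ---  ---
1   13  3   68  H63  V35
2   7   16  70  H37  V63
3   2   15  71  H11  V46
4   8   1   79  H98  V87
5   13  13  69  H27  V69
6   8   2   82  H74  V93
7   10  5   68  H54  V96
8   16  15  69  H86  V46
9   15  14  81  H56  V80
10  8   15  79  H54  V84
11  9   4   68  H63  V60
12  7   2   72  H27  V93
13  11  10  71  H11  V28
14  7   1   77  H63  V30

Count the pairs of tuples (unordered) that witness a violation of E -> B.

E=V46: all 2 rows agree on B — 0 pairs.
E=V93: all 2 rows agree on B — 0 pairs.

0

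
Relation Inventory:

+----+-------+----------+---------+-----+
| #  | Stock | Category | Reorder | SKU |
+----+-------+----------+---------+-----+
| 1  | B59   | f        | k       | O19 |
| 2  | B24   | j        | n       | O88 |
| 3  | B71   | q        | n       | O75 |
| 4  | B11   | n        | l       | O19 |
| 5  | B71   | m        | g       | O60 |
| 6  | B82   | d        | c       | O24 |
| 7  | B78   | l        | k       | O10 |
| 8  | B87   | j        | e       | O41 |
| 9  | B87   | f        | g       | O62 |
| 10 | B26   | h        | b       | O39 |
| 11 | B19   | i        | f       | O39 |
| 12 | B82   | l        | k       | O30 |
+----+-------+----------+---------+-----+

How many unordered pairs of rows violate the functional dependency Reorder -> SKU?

5

Reorder=k: violating pairs (1,7), (1,12), (7,12) — 3 pairs.
Reorder=n: violating pairs (2,3) — 1 pair.
Reorder=g: violating pairs (5,9) — 1 pair.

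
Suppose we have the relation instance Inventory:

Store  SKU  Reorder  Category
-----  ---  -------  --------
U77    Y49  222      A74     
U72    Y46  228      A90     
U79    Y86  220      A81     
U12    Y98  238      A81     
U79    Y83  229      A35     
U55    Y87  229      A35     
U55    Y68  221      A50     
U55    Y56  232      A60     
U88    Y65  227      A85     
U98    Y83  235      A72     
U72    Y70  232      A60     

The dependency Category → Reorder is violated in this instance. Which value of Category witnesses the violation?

A81

Category=A74: 1 row → Reorder = 222 ✓
Category=A90: 1 row → Reorder = 228 ✓
Category=A81: 2 rows → Reorder takes values {220, 238} — violation
Category=A35: 2 rows → Reorder = 229, 229 ✓
Category=A50: 1 row → Reorder = 221 ✓
Category=A60: 2 rows → Reorder = 232, 232 ✓
Category=A85: 1 row → Reorder = 227 ✓
Category=A72: 1 row → Reorder = 235 ✓
The only Category value with inconsistent Reorder is Category=A81.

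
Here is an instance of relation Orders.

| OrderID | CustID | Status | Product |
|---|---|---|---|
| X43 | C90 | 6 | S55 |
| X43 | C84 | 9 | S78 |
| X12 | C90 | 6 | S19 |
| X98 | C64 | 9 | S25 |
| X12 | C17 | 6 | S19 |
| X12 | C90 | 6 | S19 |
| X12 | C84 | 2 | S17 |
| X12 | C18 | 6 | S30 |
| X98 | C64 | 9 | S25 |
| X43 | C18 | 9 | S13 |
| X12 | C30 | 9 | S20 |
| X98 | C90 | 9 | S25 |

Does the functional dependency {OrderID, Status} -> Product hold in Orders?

(OrderID=X43, Status=6): 1 row → Product = S55 ✓
(OrderID=X43, Status=9): 2 rows → Product takes values {S78, S13} — violation
(OrderID=X12, Status=6): 4 rows → Product takes values {S19, S30} — violation
(OrderID=X98, Status=9): 3 rows → Product = S25, S25, S25 ✓
(OrderID=X12, Status=2): 1 row → Product = S17 ✓
(OrderID=X12, Status=9): 1 row → Product = S20 ✓
Two rows agree on {OrderID, Status} but differ on Product, so {OrderID, Status} -> Product does not hold.

No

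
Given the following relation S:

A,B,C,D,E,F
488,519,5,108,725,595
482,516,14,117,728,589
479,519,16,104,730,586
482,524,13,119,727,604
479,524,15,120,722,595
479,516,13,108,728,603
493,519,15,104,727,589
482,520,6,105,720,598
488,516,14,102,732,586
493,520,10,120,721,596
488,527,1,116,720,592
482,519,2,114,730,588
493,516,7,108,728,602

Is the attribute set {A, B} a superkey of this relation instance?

All 13 rows have distinct {A, B} values, so {A, B} → (all attributes) holds and {A, B} is a superkey.

Yes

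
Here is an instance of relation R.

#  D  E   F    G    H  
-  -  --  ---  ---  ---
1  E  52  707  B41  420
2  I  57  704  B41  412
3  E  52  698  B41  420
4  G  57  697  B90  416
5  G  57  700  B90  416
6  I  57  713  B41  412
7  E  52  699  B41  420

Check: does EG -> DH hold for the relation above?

(E=52, G=B41): rows 1, 3, 7 → {D,H} = (E, 420), (E, 420), (E, 420) ✓
(E=57, G=B41): rows 2, 6 → {D,H} = (I, 412), (I, 412) ✓
(E=57, G=B90): rows 4, 5 → {D,H} = (G, 416), (G, 416) ✓
Every EG value is associated with a single DH value, so EG -> DH holds.

Yes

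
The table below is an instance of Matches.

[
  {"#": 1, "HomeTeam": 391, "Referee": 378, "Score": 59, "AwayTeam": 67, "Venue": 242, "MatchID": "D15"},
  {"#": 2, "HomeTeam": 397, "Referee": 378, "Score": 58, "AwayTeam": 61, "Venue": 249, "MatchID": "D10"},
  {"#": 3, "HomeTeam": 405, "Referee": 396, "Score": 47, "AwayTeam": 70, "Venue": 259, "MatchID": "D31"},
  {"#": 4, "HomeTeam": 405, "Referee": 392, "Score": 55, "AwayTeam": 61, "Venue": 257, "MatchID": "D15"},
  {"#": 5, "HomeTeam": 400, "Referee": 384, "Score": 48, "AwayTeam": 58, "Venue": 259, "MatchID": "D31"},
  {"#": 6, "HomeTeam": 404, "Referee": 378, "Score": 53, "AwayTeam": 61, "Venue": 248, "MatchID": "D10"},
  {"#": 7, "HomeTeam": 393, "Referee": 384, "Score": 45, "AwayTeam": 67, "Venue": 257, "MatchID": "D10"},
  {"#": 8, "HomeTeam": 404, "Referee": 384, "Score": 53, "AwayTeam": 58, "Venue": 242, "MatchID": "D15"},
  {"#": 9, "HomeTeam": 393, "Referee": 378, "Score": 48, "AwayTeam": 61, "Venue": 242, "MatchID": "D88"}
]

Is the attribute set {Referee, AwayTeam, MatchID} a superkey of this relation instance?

Rows 2 and 6 have the same {Referee, AwayTeam, MatchID} value (Referee=378, AwayTeam=61, MatchID=D10) but are distinct tuples, so {Referee, AwayTeam, MatchID} does not determine every attribute — not a superkey.

No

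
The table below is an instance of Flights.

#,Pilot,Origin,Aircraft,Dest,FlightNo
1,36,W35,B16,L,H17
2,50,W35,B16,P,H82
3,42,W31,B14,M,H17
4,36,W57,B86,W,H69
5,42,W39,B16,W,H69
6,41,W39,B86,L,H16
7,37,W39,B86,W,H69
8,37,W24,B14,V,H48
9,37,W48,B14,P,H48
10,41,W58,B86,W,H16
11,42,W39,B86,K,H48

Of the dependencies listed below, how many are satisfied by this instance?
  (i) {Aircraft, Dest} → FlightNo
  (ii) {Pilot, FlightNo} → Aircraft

1

(i) {Aircraft, Dest} → FlightNo: (Aircraft=B86, Dest=W): rows 4, 7, 10 → FlightNo takes values {H69, H16} — violation — fails.
(ii) {Pilot, FlightNo} → Aircraft: every LHS value maps to a single RHS value — holds.
1 of the 2 dependencies holds.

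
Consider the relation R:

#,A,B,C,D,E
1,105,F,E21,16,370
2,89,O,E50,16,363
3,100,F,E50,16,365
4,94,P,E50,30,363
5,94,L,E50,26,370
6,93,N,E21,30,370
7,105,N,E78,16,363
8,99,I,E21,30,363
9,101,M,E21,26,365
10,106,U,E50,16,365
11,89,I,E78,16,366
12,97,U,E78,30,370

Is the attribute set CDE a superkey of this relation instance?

Rows 3 and 10 have the same CDE value (C=E50, D=16, E=365) but are distinct tuples, so CDE does not determine every attribute — not a superkey.

No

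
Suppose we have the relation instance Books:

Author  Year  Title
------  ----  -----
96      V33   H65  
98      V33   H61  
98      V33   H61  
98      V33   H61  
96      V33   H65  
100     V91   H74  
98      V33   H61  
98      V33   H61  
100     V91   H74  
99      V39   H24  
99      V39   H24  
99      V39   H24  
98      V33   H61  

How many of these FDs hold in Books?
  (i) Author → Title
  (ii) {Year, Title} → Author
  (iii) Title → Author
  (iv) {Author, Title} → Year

(i) Author → Title: every LHS value maps to a single RHS value — holds.
(ii) {Year, Title} → Author: every LHS value maps to a single RHS value — holds.
(iii) Title → Author: every LHS value maps to a single RHS value — holds.
(iv) {Author, Title} → Year: every LHS value maps to a single RHS value — holds.
4 of the 4 dependencies hold.

4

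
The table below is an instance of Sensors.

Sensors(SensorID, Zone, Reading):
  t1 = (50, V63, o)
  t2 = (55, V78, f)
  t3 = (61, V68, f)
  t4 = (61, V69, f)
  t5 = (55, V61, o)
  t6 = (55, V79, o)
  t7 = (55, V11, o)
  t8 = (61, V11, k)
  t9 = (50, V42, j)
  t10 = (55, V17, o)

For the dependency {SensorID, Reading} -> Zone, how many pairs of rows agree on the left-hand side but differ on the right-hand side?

7

(SensorID=61, Reading=f): violating pairs (3,4) — 1 pair.
(SensorID=55, Reading=o): violating pairs (5,6), (5,7), (5,10), (6,7), (6,10), (7,10) — 6 pairs.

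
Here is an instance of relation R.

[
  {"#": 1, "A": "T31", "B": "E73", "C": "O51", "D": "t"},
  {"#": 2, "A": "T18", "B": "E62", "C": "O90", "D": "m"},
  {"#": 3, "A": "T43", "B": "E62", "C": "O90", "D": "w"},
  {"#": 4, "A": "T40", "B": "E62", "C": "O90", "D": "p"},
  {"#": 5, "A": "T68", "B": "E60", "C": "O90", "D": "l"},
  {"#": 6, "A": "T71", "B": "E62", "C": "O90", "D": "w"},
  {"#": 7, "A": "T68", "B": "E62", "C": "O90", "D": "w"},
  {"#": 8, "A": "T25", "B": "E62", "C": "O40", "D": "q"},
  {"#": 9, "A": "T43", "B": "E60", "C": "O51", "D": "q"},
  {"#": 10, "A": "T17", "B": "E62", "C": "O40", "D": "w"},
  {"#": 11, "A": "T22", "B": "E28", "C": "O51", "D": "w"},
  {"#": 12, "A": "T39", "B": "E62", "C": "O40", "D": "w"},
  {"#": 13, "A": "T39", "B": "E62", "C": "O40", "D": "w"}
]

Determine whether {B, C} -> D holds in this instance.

No

(B=E73, C=O51): row 1 → D = t ✓
(B=E62, C=O90): rows 2, 3, 4, 6, 7 → D takes values {m, w, p} — violation
(B=E60, C=O90): row 5 → D = l ✓
(B=E62, C=O40): rows 8, 10, 12, 13 → D takes values {q, w} — violation
(B=E60, C=O51): row 9 → D = q ✓
(B=E28, C=O51): row 11 → D = w ✓
Two rows agree on {B, C} but differ on D, so {B, C} -> D does not hold.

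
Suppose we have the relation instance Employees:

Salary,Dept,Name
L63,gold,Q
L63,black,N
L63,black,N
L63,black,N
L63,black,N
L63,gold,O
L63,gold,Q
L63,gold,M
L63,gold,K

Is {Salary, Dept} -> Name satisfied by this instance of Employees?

(Salary=L63, Dept=gold): 5 rows → Name takes values {Q, O, M, K} — violation
(Salary=L63, Dept=black): 4 rows → Name = N, N, N, N ✓
Two rows agree on {Salary, Dept} but differ on Name, so {Salary, Dept} -> Name does not hold.

No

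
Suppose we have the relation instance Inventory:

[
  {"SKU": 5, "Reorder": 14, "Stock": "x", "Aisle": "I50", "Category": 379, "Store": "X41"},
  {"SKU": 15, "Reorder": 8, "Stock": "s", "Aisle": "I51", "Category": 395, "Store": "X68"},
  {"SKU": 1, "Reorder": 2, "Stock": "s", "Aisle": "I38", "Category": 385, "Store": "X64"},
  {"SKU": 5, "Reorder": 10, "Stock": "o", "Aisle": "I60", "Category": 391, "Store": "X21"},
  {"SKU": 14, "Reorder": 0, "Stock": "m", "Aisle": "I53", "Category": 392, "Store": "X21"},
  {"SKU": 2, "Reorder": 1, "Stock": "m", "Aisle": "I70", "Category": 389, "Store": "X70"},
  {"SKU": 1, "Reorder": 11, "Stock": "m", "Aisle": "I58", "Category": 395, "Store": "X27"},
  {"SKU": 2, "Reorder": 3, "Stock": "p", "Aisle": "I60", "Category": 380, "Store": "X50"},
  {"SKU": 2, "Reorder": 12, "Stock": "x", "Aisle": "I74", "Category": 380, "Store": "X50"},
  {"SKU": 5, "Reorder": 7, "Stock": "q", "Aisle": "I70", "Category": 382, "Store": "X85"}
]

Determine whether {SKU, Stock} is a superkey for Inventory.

All 10 rows have distinct {SKU, Stock} values, so {SKU, Stock} → (all attributes) holds and {SKU, Stock} is a superkey.

Yes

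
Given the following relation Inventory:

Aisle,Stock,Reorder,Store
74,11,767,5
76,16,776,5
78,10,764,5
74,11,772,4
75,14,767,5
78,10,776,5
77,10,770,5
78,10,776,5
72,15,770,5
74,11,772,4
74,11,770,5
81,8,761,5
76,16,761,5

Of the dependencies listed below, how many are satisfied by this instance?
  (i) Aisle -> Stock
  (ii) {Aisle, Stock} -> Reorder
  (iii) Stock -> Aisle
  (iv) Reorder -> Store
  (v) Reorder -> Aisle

(i) Aisle -> Stock: every LHS value maps to a single RHS value — holds.
(ii) {Aisle, Stock} -> Reorder: (Aisle=74, Stock=11): 4 rows → Reorder takes values {767, 772, 770} — violation; (Aisle=76, Stock=16): 2 rows → Reorder takes values {776, 761} — violation; (Aisle=78, Stock=10): 3 rows → Reorder takes values {764, 776} — violation — fails.
(iii) Stock -> Aisle: Stock=10: 4 rows → Aisle takes values {78, 77} — violation — fails.
(iv) Reorder -> Store: every LHS value maps to a single RHS value — holds.
(v) Reorder -> Aisle: Reorder=767: 2 rows → Aisle takes values {74, 75} — violation; Reorder=776: 3 rows → Aisle takes values {76, 78} — violation; Reorder=770: 3 rows → Aisle takes values {77, 72, 74} — violation; Reorder=761: 2 rows → Aisle takes values {81, 76} — violation — fails.
2 of the 5 dependencies hold.

2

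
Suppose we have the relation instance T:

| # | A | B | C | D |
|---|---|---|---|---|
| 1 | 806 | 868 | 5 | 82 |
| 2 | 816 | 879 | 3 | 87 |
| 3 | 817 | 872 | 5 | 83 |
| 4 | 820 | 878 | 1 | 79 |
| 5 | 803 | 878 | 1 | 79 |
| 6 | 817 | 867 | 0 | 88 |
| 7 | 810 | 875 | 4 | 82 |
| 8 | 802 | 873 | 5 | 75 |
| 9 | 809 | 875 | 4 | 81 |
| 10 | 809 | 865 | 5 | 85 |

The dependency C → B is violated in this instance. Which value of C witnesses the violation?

5

C=5: rows 1, 3, 8, 10 → B takes values {868, 872, 873, 865} — violation
C=3: row 2 → B = 879 ✓
C=1: rows 4, 5 → B = 878, 878 ✓
C=0: row 6 → B = 867 ✓
C=4: rows 7, 9 → B = 875, 875 ✓
The only C value with inconsistent B is C=5.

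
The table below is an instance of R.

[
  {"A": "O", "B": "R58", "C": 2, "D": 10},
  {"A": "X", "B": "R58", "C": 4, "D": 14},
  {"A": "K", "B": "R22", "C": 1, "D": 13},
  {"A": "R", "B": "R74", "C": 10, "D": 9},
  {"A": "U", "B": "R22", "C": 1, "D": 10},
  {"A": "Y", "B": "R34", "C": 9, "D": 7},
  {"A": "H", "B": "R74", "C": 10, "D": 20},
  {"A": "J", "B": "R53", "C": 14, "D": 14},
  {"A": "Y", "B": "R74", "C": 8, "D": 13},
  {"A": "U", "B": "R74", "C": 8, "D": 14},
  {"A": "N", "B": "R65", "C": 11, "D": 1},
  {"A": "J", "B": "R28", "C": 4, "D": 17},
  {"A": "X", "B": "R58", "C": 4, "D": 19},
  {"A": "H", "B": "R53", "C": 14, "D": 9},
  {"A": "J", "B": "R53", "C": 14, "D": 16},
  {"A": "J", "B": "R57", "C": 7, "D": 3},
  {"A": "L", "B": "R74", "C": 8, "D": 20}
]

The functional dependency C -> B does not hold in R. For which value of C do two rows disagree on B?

4

C=2: 1 row → B = R58 ✓
C=4: 3 rows → B takes values {R58, R28} — violation
C=1: 2 rows → B = R22, R22 ✓
C=10: 2 rows → B = R74, R74 ✓
C=9: 1 row → B = R34 ✓
C=14: 3 rows → B = R53, R53, R53 ✓
C=8: 3 rows → B = R74, R74, R74 ✓
C=11: 1 row → B = R65 ✓
C=7: 1 row → B = R57 ✓
The only C value with inconsistent B is C=4.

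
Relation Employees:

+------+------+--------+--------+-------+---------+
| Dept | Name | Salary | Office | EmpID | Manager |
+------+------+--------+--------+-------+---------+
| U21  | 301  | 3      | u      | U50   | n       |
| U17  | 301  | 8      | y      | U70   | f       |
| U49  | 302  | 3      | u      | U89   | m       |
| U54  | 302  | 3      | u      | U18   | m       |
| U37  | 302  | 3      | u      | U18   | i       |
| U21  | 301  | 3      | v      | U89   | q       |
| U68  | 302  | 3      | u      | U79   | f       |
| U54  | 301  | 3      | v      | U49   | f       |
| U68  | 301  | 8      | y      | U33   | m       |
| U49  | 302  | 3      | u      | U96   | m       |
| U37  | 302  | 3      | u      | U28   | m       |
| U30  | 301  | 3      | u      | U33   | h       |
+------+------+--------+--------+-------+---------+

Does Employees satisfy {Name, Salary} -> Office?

(Name=301, Salary=3): 4 rows → Office takes values {u, v} — violation
(Name=301, Salary=8): 2 rows → Office = y, y ✓
(Name=302, Salary=3): 6 rows → Office = u, u, u, u, u, u ✓
Two rows agree on {Name, Salary} but differ on Office, so {Name, Salary} -> Office does not hold.

No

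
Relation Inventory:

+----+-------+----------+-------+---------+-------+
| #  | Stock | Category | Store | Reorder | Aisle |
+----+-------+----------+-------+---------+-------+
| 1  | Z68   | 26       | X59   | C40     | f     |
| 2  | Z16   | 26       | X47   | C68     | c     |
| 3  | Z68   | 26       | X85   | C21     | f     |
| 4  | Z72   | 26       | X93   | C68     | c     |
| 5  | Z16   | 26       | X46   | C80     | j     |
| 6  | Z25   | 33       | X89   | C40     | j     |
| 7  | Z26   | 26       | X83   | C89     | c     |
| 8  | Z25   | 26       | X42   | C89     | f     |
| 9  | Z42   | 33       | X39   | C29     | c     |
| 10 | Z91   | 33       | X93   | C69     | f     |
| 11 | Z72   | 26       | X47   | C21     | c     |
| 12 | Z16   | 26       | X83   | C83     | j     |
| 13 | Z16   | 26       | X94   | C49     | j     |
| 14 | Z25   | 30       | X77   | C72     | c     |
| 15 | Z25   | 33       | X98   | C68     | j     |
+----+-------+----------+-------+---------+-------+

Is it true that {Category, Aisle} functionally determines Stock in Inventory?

No

(Category=26, Aisle=f): rows 1, 3, 8 → Stock takes values {Z68, Z25} — violation
(Category=26, Aisle=c): rows 2, 4, 7, 11 → Stock takes values {Z16, Z72, Z26} — violation
(Category=26, Aisle=j): rows 5, 12, 13 → Stock = Z16, Z16, Z16 ✓
(Category=33, Aisle=j): rows 6, 15 → Stock = Z25, Z25 ✓
(Category=33, Aisle=c): row 9 → Stock = Z42 ✓
(Category=33, Aisle=f): row 10 → Stock = Z91 ✓
(Category=30, Aisle=c): row 14 → Stock = Z25 ✓
Two rows agree on {Category, Aisle} but differ on Stock, so {Category, Aisle} -> Stock does not hold.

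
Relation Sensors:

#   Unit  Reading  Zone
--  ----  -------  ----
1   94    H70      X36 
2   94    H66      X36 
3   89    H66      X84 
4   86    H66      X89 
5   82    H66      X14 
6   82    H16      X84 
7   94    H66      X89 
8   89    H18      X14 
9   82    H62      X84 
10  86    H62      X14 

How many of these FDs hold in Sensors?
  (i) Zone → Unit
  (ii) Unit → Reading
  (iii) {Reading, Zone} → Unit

(i) Zone → Unit: Zone=X84: rows 3, 6, 9 → Unit takes values {89, 82} — violation; Zone=X89: rows 4, 7 → Unit takes values {86, 94} — violation; Zone=X14: rows 5, 8, 10 → Unit takes values {82, 89, 86} — violation — fails.
(ii) Unit → Reading: Unit=94: rows 1, 2, 7 → Reading takes values {H70, H66} — violation; Unit=89: rows 3, 8 → Reading takes values {H66, H18} — violation; Unit=86: rows 4, 10 → Reading takes values {H66, H62} — violation; Unit=82: rows 5, 6, 9 → Reading takes values {H66, H16, H62} — violation — fails.
(iii) {Reading, Zone} → Unit: (Reading=H66, Zone=X89): rows 4, 7 → Unit takes values {86, 94} — violation — fails.
None of the 3 dependencies hold.

0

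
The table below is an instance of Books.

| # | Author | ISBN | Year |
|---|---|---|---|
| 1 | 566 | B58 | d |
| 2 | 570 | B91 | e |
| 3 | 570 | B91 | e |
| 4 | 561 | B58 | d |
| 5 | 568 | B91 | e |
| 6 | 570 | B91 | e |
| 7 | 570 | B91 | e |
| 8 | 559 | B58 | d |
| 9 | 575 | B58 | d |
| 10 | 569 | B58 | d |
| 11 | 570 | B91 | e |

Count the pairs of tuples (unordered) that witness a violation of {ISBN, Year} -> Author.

15

(ISBN=B58, Year=d): violating pairs (1,4), (1,8), (1,9), (1,10), (4,8), (4,9), (4,10), (8,9), (8,10), (9,10) — 10 pairs.
(ISBN=B91, Year=e): violating pairs (2,5), (3,5), (5,6), (5,7), (5,11) — 5 pairs.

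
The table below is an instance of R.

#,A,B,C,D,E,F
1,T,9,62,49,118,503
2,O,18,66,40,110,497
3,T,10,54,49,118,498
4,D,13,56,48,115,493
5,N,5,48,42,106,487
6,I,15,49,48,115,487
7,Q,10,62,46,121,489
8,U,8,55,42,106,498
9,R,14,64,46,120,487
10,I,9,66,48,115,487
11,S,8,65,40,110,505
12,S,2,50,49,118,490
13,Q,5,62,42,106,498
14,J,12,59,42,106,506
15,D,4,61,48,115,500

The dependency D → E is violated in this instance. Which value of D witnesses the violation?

46

D=49: rows 1, 3, 12 → E = 118, 118, 118 ✓
D=40: rows 2, 11 → E = 110, 110 ✓
D=48: rows 4, 6, 10, 15 → E = 115, 115, 115, 115 ✓
D=42: rows 5, 8, 13, 14 → E = 106, 106, 106, 106 ✓
D=46: rows 7, 9 → E takes values {121, 120} — violation
The only D value with inconsistent E is D=46.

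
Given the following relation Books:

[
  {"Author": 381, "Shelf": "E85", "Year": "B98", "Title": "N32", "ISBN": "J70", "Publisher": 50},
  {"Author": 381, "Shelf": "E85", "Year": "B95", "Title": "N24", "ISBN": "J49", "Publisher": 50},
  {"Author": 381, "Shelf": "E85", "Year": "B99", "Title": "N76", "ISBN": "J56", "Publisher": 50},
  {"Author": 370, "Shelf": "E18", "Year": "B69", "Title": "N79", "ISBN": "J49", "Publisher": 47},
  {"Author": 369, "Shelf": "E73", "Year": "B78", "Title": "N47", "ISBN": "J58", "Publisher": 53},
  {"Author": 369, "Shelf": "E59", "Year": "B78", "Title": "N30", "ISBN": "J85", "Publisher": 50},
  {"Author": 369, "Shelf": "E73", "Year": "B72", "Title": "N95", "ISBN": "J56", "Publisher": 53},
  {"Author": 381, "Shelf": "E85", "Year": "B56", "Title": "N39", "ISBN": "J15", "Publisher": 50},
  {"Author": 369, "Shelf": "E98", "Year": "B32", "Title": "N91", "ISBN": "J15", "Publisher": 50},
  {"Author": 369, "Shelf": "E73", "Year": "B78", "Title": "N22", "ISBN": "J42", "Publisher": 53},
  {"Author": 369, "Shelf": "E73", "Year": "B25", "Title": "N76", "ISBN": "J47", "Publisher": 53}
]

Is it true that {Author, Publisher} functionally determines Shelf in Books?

(Author=381, Publisher=50): 4 rows → Shelf = E85, E85, E85, E85 ✓
(Author=370, Publisher=47): 1 row → Shelf = E18 ✓
(Author=369, Publisher=53): 4 rows → Shelf = E73, E73, E73, E73 ✓
(Author=369, Publisher=50): 2 rows → Shelf takes values {E59, E98} — violation
Two rows agree on {Author, Publisher} but differ on Shelf, so {Author, Publisher} → Shelf does not hold.

No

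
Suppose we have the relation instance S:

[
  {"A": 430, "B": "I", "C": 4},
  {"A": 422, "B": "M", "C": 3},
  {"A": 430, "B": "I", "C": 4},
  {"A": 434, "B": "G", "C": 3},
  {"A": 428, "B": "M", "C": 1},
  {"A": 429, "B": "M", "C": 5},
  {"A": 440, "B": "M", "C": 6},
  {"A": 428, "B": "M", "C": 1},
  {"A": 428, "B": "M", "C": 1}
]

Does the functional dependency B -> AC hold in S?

No

B=I: 2 rows → {A,C} = (430, 4), (430, 4) ✓
B=M: 6 rows → {A,C} takes values {(422, 3), (428, 1), (429, 5), (440, 6)} — violation
B=G: 1 row → {A,C} = (434, 3) ✓
Two rows agree on B but differ on AC, so B -> AC does not hold.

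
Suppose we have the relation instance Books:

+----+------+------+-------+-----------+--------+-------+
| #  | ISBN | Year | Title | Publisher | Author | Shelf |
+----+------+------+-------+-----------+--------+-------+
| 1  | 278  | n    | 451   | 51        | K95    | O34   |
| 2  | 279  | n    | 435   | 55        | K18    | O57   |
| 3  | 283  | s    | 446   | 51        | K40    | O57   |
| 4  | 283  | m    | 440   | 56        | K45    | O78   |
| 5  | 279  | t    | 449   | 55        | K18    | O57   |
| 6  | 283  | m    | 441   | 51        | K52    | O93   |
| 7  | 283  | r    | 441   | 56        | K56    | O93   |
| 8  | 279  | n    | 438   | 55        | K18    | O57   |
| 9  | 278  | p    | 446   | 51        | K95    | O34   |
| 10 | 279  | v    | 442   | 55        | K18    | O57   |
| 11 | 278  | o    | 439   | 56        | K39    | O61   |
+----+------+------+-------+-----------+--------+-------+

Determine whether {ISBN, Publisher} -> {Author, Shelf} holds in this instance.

(ISBN=278, Publisher=51): rows 1, 9 → {Author,Shelf} = (K95, O34), (K95, O34) ✓
(ISBN=279, Publisher=55): rows 2, 5, 8, 10 → {Author,Shelf} = (K18, O57), (K18, O57), (K18, O57), (K18, O57) ✓
(ISBN=283, Publisher=51): rows 3, 6 → {Author,Shelf} takes values {(K40, O57), (K52, O93)} — violation
(ISBN=283, Publisher=56): rows 4, 7 → {Author,Shelf} takes values {(K45, O78), (K56, O93)} — violation
(ISBN=278, Publisher=56): row 11 → {Author,Shelf} = (K39, O61) ✓
Two rows agree on {ISBN, Publisher} but differ on {Author, Shelf}, so {ISBN, Publisher} -> {Author, Shelf} does not hold.

No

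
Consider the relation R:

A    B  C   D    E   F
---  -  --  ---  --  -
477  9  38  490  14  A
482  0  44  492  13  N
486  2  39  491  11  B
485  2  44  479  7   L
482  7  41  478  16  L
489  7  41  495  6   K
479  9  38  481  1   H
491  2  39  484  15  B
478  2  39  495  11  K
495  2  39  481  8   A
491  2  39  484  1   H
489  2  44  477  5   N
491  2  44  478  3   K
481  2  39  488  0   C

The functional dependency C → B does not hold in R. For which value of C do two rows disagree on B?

C=38: 2 rows → B = 9, 9 ✓
C=44: 4 rows → B takes values {0, 2} — violation
C=39: 6 rows → B = 2, 2, 2, 2, 2, 2 ✓
C=41: 2 rows → B = 7, 7 ✓
The only C value with inconsistent B is C=44.

44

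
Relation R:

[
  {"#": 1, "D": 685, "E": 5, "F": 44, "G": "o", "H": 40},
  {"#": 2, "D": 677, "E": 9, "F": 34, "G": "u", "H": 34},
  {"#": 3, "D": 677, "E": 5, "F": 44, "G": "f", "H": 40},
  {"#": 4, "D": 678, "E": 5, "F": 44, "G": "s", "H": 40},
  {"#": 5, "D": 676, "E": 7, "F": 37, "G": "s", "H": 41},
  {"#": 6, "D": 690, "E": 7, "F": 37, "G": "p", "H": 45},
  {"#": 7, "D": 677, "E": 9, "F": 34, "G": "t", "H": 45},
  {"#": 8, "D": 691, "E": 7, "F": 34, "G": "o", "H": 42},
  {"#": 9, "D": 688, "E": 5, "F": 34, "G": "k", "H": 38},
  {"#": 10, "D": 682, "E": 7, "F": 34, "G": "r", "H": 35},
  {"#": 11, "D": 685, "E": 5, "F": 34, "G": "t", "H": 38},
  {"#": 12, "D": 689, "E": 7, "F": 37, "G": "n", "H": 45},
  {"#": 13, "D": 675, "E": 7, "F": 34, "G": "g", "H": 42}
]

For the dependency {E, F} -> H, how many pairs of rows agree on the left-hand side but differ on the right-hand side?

(E=5, F=44): all 3 rows agree on H — 0 pairs.
(E=9, F=34): violating pairs (2,7) — 1 pair.
(E=7, F=37): violating pairs (5,6), (5,12) — 2 pairs.
(E=7, F=34): violating pairs (8,10), (10,13) — 2 pairs.
(E=5, F=34): all 2 rows agree on H — 0 pairs.

5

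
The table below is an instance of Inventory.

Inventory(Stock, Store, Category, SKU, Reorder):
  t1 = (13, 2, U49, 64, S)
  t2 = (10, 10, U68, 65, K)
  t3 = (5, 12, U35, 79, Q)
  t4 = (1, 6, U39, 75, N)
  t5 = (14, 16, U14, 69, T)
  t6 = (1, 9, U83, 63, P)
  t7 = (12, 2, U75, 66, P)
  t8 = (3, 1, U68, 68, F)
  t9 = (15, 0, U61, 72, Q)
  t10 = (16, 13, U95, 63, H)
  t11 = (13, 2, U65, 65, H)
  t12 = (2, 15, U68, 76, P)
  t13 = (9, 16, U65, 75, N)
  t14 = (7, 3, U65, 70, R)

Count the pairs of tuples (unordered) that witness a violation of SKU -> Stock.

3

SKU=65: violating pairs (2,11) — 1 pair.
SKU=75: violating pairs (4,13) — 1 pair.
SKU=63: violating pairs (6,10) — 1 pair.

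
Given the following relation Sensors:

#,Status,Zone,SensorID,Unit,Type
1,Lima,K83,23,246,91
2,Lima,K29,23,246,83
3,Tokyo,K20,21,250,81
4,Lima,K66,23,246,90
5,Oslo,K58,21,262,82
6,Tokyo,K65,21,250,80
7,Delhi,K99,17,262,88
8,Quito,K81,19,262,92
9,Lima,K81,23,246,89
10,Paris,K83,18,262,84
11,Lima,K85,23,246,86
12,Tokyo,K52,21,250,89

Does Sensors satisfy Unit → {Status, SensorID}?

No

Unit=246: rows 1, 2, 4, 9, 11 → {Status,SensorID} = (Lima, 23), (Lima, 23), (Lima, 23), (Lima, 23), (Lima, 23) ✓
Unit=250: rows 3, 6, 12 → {Status,SensorID} = (Tokyo, 21), (Tokyo, 21), (Tokyo, 21) ✓
Unit=262: rows 5, 7, 8, 10 → {Status,SensorID} takes values {(Oslo, 21), (Delhi, 17), (Quito, 19), (Paris, 18)} — violation
Two rows agree on Unit but differ on {Status, SensorID}, so Unit → {Status, SensorID} does not hold.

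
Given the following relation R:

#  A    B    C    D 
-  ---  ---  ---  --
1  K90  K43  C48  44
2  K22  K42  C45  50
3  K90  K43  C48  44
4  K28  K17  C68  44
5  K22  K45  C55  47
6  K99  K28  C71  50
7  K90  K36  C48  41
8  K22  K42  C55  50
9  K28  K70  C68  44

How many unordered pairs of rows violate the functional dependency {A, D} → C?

1

(A=K90, D=44): all 2 rows agree on C — 0 pairs.
(A=K22, D=50): violating pairs (2,8) — 1 pair.
(A=K28, D=44): all 2 rows agree on C — 0 pairs.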